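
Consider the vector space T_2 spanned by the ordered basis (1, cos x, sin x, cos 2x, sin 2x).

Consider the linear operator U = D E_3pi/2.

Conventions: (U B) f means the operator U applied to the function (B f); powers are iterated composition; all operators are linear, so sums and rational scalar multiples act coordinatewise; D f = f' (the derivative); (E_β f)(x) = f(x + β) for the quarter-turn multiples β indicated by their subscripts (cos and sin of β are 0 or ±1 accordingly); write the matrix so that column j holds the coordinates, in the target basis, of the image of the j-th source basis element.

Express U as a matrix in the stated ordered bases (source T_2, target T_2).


image of 1: 0
image of cos x: cos x
image of sin x: sin x
image of cos 2x: 2sin 2x
image of sin 2x: -2cos 2x
each image's coordinates form column j of the matrix

the matrix is [[0, 0, 0, 0, 0]; [0, 1, 0, 0, 0]; [0, 0, 1, 0, 0]; [0, 0, 0, 0, -2]; [0, 0, 0, 2, 0]] (rows listed top to bottom)


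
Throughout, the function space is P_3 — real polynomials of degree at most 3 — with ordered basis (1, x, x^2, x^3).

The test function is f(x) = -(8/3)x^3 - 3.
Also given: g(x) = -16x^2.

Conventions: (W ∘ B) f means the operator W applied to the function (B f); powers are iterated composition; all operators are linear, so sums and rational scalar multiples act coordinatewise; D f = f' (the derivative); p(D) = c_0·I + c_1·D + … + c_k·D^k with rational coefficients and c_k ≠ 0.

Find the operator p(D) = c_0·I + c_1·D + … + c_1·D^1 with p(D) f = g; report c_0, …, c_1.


c_0 = 0, c_1 = 2

D^0 f = -(8/3)x^3 - 3
D^1 f = -8x^2
matching coefficients of g against c_0 f + c_1 Df + … from the top degree down determines the c_i
solution: c_0 = 0, c_1 = 2


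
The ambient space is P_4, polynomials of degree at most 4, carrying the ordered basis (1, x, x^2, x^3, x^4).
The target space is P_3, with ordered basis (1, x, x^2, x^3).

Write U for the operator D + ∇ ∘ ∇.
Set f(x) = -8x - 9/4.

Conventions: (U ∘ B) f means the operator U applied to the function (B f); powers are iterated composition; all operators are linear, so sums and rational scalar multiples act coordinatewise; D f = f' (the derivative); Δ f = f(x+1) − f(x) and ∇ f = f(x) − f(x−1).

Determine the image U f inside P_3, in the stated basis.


g(x) = -8

D f = -8
∇ f = -8
∇ ∇ f = 0
(D + ∇ ∘ ∇) f = -8


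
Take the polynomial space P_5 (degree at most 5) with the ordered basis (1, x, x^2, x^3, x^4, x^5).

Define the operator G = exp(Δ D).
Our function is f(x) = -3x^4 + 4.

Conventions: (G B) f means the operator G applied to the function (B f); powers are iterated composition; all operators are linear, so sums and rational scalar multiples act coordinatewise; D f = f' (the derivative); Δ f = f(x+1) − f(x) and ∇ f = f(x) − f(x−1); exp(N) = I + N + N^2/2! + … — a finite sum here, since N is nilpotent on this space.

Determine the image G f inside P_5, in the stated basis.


order-1 term: -36x^2 - 36x - 12
order-2 term: -36
the series for exp(Δ D) f terminates at order 2
exp(Δ D) f = -3x^4 - 36x^2 - 36x - 44

g(x) = -3x^4 - 36x^2 - 36x - 44


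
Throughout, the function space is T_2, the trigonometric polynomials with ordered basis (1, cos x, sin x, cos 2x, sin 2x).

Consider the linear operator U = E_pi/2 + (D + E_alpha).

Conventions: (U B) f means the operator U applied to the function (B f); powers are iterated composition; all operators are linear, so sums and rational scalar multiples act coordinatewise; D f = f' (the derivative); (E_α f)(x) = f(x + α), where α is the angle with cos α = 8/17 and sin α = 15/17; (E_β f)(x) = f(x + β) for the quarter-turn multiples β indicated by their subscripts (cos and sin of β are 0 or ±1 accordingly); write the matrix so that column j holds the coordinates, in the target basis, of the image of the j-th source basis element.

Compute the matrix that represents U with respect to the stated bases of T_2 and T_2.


the matrix is [[2, 0, 0, 0, 0]; [0, 8/17, 49/17, 0, 0]; [0, -49/17, 8/17, 0, 0]; [0, 0, 0, -450/289, 818/289]; [0, 0, 0, -818/289, -450/289]] (rows listed top to bottom)

image of 1: 2
image of cos x: (8/17)cos x - (49/17)sin x
image of sin x: (49/17)cos x + (8/17)sin x
image of cos 2x: -(450/289)cos 2x - (818/289)sin 2x
image of sin 2x: (818/289)cos 2x - (450/289)sin 2x
each image's coordinates form column j of the matrix


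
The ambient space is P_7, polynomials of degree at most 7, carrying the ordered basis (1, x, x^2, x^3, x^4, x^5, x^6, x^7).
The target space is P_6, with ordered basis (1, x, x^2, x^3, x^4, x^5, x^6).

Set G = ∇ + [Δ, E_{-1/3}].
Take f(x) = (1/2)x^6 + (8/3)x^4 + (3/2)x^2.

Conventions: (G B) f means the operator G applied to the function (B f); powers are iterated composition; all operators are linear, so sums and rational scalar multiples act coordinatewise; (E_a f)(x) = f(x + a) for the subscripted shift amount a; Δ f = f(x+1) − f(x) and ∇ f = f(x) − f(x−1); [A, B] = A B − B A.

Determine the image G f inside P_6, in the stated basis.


∇ f = 3x^5 - (15/2)x^4 + (62/3)x^3 - (47/2)x^2 + (50/3)x - 14/3
E_{-1/3} f = (1/2)x^6 - x^5 + (7/2)x^4 - (106/27)x^3 + (91/27)x^2 - (38/27)x + 146/729
Δ E_{-1/3} f = 3x^5 + (5/2)x^4 + 14x^3 + (121/18)x^2 + (188/27)x + 28/27
Δ f = 3x^5 + (15/2)x^4 + (62/3)x^3 + (47/2)x^2 + (50/3)x + 14/3
E_{-1/3} Δ f = 3x^5 + (5/2)x^4 + 14x^3 + (121/18)x^2 + (188/27)x + 28/27
[Δ, E_{-1/3}] f = 0
(∇ + [Δ, E_{-1/3}]) f = 3x^5 - (15/2)x^4 + (62/3)x^3 - (47/2)x^2 + (50/3)x - 14/3

the image equals g(x) = 3x^5 - (15/2)x^4 + (62/3)x^3 - (47/2)x^2 + (50/3)x - 14/3


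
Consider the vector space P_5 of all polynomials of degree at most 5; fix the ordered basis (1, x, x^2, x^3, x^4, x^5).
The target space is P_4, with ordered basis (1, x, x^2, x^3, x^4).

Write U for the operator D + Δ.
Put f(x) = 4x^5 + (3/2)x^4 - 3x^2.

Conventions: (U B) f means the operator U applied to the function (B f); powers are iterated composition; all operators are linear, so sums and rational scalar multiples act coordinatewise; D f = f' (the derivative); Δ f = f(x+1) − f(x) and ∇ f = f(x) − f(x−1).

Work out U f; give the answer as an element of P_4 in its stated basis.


the result is g(x) = 40x^4 + 52x^3 + 49x^2 + 14x + 5/2

D f = 20x^4 + 6x^3 - 6x
Δ f = 20x^4 + 46x^3 + 49x^2 + 20x + 5/2
(D + Δ) f = 40x^4 + 52x^3 + 49x^2 + 14x + 5/2


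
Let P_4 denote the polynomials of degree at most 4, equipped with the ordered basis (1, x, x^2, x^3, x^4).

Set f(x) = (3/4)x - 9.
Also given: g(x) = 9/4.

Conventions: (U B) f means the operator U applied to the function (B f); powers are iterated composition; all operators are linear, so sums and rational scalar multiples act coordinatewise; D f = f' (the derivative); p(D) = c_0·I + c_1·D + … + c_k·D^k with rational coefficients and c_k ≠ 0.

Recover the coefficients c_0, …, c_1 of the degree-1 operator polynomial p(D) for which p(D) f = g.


D^0 f = (3/4)x - 9
D^1 f = 3/4
matching coefficients of g against c_0 f + c_1 Df + … from the top degree down determines the c_i
solution: c_0 = 0, c_1 = 3

c_0 = 0, c_1 = 3


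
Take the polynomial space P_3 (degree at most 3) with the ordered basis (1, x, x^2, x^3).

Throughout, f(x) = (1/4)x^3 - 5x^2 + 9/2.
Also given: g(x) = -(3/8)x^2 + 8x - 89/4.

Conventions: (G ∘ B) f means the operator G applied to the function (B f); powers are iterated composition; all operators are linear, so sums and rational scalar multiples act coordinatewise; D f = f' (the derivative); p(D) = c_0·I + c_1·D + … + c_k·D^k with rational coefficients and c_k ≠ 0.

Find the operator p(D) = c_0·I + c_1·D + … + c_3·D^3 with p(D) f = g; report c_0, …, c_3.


c_0 = 0, c_1 = -1/2, c_2 = 2, c_3 = -3/2

D^0 f = (1/4)x^3 - 5x^2 + 9/2
D^1 f = (3/4)x^2 - 10x
D^2 f = (3/2)x - 10
D^3 f = 3/2
matching coefficients of g against c_0 f + c_1 Df + … from the top degree down determines the c_i
solution: c_0 = 0, c_1 = -1/2, c_2 = 2, c_3 = -3/2


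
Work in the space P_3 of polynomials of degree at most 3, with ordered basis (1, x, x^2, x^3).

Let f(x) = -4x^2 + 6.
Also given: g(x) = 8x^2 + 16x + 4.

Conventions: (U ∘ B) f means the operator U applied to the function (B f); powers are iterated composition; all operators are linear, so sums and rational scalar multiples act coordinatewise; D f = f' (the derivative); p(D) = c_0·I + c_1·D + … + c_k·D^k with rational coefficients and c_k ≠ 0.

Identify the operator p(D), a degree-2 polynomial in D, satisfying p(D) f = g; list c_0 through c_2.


D^0 f = -4x^2 + 6
D^1 f = -8x
D^2 f = -8
matching coefficients of g against c_0 f + c_1 Df + … from the top degree down determines the c_i
solution: c_0 = -2, c_1 = -2, c_2 = -2

c_0 = -2, c_1 = -2, c_2 = -2


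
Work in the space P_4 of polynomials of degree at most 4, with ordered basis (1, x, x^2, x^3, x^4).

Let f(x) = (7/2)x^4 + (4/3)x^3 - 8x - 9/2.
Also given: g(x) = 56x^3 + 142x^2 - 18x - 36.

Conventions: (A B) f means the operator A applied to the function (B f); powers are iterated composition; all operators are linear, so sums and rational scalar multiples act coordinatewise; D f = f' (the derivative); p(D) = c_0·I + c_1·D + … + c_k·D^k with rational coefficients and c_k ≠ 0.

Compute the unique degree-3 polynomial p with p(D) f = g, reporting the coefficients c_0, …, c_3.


D^0 f = (7/2)x^4 + (4/3)x^3 - 8x - 9/2
D^1 f = 14x^3 + 4x^2 - 8
D^2 f = 42x^2 + 8x
D^3 f = 84x + 8
matching coefficients of g against c_0 f + c_1 Df + … from the top degree down determines the c_i
solution: c_0 = 0, c_1 = 4, c_2 = 3, c_3 = -1/2

p(D) = 4·D + 3·D^2 − (1/2)·D^3, i.e. c_0 = 0, c_1 = 4, c_2 = 3, c_3 = -1/2


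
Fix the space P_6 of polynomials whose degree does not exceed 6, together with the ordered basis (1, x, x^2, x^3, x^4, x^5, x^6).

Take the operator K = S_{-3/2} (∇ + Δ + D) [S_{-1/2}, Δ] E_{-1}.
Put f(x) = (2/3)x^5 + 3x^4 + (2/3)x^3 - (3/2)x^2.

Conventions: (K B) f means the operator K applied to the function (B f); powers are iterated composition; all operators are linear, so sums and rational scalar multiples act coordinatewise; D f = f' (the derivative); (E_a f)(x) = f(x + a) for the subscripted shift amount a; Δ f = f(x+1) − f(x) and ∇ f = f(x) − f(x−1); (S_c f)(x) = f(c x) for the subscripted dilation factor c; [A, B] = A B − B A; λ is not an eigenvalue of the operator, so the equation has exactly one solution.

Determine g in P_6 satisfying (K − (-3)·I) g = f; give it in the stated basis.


write g with unknown coordinates in the stated basis and equate coefficients in (K − (-3)·I) g = f
solving from the highest basis element down gives g = (2/9)x^5 + x^4 + (469/288)x^3 + (11/32)x^2 + (1085/768)x - 737/768
check: K g = -(135/32)x^3 - (81/32)x^2 - (1085/256)x + 737/256
so K g − (-3)·g = (2/3)x^5 + 3x^4 + (2/3)x^3 - (3/2)x^2 = f ✓

g(x) = (2/9)x^5 + x^4 + (469/288)x^3 + (11/32)x^2 + (1085/768)x - 737/768


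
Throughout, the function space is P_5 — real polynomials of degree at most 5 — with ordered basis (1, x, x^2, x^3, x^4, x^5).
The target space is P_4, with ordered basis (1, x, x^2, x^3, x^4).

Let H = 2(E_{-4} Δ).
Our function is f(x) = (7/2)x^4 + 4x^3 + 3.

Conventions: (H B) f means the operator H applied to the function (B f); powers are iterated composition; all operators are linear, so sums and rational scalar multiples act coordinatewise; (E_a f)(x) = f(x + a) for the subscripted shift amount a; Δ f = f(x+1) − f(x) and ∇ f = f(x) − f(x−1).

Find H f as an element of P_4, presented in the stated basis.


Δ f = 14x^3 + 33x^2 + 26x + 15/2
E_{-4} Δ f = 14x^3 - 135x^2 + 434x - 929/2
(2(E_{-4} Δ)) f = 28x^3 - 270x^2 + 868x - 929

the result is g(x) = 28x^3 - 270x^2 + 868x - 929


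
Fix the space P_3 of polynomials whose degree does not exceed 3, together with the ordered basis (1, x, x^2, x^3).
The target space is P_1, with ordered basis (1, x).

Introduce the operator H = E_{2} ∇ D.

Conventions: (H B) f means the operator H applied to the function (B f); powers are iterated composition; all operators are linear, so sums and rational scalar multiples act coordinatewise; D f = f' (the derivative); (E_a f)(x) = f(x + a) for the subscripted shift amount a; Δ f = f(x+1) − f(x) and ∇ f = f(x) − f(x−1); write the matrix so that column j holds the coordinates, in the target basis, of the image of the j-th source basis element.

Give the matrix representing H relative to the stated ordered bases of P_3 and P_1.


the matrix is [[0, 0, 2, 9]; [0, 0, 0, 6]] (rows listed top to bottom)

image of 1: 0
image of x: 0
image of x^2: 2
image of x^3: 6x + 9
each image's coordinates form column j of the matrix


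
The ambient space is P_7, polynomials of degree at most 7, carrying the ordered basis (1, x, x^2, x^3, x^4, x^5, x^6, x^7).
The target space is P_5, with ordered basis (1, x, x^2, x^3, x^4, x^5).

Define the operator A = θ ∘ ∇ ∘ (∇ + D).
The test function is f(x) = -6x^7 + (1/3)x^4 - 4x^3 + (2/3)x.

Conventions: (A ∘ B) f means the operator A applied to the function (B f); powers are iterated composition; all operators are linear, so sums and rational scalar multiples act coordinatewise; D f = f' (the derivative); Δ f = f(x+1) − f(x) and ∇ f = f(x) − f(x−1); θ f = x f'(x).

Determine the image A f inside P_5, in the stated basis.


the result is g(x) = -2520x^5 + 7560x^4 - 11340x^3 + 8836x^2 - 2916x

∇ f = -42x^6 + 126x^5 - 210x^4 + (634/3)x^3 - 140x^2 + (166/3)x - 29/3
D f = -42x^6 + (4/3)x^3 - 12x^2 + 2/3
(∇ + D) f = -84x^6 + 126x^5 - 210x^4 + (638/3)x^3 - 152x^2 + (166/3)x - 9
∇ (∇ + D) f = -504x^5 + 1890x^4 - 3780x^3 + 4418x^2 - 2916x + 840
θ ∇ (∇ + D) f = -2520x^5 + 7560x^4 - 11340x^3 + 8836x^2 - 2916x


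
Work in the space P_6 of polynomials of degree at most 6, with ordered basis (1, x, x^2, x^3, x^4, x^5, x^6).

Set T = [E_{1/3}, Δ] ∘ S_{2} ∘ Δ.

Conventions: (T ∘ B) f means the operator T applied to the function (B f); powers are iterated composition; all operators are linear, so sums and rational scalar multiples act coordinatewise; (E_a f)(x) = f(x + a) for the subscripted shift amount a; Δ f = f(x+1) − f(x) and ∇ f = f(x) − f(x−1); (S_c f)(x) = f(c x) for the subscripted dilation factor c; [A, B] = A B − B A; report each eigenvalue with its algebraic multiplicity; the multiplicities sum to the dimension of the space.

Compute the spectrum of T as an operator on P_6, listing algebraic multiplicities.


image of 1: 0
image of x: 0
image of x^2: 0
image of x^3: 0
image of x^4: 0
image of x^5: 0
image of x^6: 0
the matrix is upper triangular; its diagonal is (0, 0, 0, 0, 0, 0, 0)
for a triangular matrix the eigenvalues are the diagonal entries, with algebraic multiplicity their repetition count

λ = 0 (multiplicity 7)


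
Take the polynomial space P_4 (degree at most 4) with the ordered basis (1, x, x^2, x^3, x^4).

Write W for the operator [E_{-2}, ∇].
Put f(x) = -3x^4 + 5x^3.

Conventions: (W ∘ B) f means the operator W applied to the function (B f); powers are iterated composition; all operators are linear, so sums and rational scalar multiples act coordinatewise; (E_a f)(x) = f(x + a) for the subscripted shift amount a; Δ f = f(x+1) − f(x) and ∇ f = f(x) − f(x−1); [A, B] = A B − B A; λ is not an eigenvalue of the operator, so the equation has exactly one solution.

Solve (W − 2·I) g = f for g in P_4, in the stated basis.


the result is g(x) = (3/2)x^4 - (5/2)x^3

write g with unknown coordinates in the stated basis and equate coefficients in (W − 2·I) g = f
solving from the highest basis element down gives g = (3/2)x^4 - (5/2)x^3
check: W g = 0
so W g − 2·g = -3x^4 + 5x^3 = f ✓


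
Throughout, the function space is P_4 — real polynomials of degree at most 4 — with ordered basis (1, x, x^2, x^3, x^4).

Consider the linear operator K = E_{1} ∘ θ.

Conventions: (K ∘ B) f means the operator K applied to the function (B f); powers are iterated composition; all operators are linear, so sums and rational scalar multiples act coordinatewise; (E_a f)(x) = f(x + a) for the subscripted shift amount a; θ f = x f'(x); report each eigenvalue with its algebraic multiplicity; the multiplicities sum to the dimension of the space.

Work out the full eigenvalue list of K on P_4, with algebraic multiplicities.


λ = 0 (multiplicity 1), λ = 1 (multiplicity 1), λ = 2 (multiplicity 1), λ = 3 (multiplicity 1), λ = 4 (multiplicity 1)

image of 1: 0
image of x: x + 1
image of x^2: 2x^2 + 4x + 2
image of x^3: 3x^3 + 9x^2 + 9x + 3
image of x^4: 4x^4 + 16x^3 + 24x^2 + 16x + 4
the matrix is upper triangular; its diagonal is (0, 1, 2, 3, 4)
for a triangular matrix the eigenvalues are the diagonal entries, with algebraic multiplicity their repetition count


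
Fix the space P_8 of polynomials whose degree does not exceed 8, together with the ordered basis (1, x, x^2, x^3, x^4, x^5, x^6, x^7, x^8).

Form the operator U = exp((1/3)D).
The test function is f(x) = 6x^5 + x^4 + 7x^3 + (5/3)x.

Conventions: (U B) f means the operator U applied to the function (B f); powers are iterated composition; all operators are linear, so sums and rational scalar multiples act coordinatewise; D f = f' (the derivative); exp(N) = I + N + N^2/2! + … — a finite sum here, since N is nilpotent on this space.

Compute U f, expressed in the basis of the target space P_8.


the image equals g(x) = 6x^5 + 11x^4 + 15x^3 + (89/9)x^2 + (122/27)x + 23/27

order-1 term: 10x^4 + (4/3)x^3 + 7x^2 + 5/9
order-2 term: (20/3)x^3 + (2/3)x^2 + (7/3)x
order-3 term: (20/9)x^2 + (4/27)x + 7/27
order-4 term: (10/27)x + 1/81
order-5 term: 2/81
the series for exp((1/3)D) f terminates at order 5
exp((1/3)D) f = 6x^5 + 11x^4 + 15x^3 + (89/9)x^2 + (122/27)x + 23/27


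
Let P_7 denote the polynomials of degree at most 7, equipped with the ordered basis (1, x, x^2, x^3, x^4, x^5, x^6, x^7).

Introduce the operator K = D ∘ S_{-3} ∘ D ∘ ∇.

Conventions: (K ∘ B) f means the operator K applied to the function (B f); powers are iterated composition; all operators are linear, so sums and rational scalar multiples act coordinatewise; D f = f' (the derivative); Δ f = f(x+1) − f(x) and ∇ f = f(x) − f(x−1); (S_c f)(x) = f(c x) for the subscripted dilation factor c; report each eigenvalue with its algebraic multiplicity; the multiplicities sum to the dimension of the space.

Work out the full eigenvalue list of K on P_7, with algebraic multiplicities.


λ = 0 (multiplicity 8)

image of 1: 0
image of x: 0
image of x^2: 0
image of x^3: -18
image of x^4: 216x + 36
image of x^5: -1620x^2 - 540x - 60
image of x^6: 9720x^3 + 4860x^2 + 1080x + 90
image of x^7: -51030x^4 - 34020x^3 - 11340x^2 - 1890x - 126
the matrix is upper triangular; its diagonal is (0, 0, 0, 0, 0, 0, 0, 0)
for a triangular matrix the eigenvalues are the diagonal entries, with algebraic multiplicity their repetition count


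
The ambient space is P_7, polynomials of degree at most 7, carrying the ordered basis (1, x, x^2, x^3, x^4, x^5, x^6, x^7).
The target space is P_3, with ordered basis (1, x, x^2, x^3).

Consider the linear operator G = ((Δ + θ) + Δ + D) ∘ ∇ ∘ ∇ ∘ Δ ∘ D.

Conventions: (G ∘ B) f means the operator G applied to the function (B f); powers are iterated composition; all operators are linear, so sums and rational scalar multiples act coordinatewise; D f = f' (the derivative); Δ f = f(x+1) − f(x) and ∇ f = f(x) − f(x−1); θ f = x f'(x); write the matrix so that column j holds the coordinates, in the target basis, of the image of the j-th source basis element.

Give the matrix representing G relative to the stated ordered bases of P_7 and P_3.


image of 1: 0
image of x: 0
image of x^2: 0
image of x^3: 0
image of x^4: 0
image of x^5: 120x + 360
image of x^6: 720x^2 + 1800x - 360
image of x^7: 2520x^3 + 5040x^2 - 1260x + 2940
each image's coordinates form column j of the matrix

the matrix is [[0, 0, 0, 0, 0, 360, -360, 2940]; [0, 0, 0, 0, 0, 120, 1800, -1260]; [0, 0, 0, 0, 0, 0, 720, 5040]; [0, 0, 0, 0, 0, 0, 0, 2520]] (rows listed top to bottom)


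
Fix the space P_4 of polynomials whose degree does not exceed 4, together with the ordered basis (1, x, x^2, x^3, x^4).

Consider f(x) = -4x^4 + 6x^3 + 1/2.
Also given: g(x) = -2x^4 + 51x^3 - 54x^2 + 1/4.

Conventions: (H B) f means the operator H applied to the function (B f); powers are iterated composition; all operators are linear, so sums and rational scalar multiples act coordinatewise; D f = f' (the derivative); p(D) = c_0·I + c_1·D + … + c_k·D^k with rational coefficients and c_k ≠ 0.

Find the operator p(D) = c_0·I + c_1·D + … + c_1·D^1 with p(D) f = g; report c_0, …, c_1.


p(D) = (1/2)·I − 3·D, i.e. c_0 = 1/2, c_1 = -3

D^0 f = -4x^4 + 6x^3 + 1/2
D^1 f = -16x^3 + 18x^2
matching coefficients of g against c_0 f + c_1 Df + … from the top degree down determines the c_i
solution: c_0 = 1/2, c_1 = -3


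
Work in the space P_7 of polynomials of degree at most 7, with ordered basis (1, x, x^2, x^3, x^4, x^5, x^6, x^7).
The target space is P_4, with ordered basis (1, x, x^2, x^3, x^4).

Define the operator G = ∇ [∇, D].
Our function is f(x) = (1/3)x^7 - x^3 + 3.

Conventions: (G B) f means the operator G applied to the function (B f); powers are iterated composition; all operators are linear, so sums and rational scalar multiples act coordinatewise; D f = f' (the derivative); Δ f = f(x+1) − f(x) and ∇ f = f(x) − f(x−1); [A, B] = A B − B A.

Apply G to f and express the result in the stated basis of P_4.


D f = (7/3)x^6 - 3x^2
∇ D f = 14x^5 - 35x^4 + (140/3)x^3 - 35x^2 + 8x + 2/3
∇ f = (7/3)x^6 - 7x^5 + (35/3)x^4 - (35/3)x^3 + 4x^2 + (2/3)x - 2/3
D ∇ f = 14x^5 - 35x^4 + (140/3)x^3 - 35x^2 + 8x + 2/3
[∇, D] f = 0
∇ [∇, D] f = 0

g(x) = 0


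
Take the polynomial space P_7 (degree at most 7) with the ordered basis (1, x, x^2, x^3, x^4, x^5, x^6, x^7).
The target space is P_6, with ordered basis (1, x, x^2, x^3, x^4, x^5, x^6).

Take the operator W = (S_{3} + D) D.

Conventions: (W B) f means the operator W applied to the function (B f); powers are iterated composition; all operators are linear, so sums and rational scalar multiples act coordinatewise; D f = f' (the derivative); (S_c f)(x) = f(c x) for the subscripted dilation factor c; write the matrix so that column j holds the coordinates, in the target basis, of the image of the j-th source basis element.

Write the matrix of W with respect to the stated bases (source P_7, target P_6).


the matrix is [[0, 1, 2, 0, 0, 0, 0, 0]; [0, 0, 6, 6, 0, 0, 0, 0]; [0, 0, 0, 27, 12, 0, 0, 0]; [0, 0, 0, 0, 108, 20, 0, 0]; [0, 0, 0, 0, 0, 405, 30, 0]; [0, 0, 0, 0, 0, 0, 1458, 42]; [0, 0, 0, 0, 0, 0, 0, 5103]] (rows listed top to bottom)

image of 1: 0
image of x: 1
image of x^2: 6x + 2
image of x^3: 27x^2 + 6x
image of x^4: 108x^3 + 12x^2
image of x^5: 405x^4 + 20x^3
image of x^6: 1458x^5 + 30x^4
image of x^7: 5103x^6 + 42x^5
each image's coordinates form column j of the matrix


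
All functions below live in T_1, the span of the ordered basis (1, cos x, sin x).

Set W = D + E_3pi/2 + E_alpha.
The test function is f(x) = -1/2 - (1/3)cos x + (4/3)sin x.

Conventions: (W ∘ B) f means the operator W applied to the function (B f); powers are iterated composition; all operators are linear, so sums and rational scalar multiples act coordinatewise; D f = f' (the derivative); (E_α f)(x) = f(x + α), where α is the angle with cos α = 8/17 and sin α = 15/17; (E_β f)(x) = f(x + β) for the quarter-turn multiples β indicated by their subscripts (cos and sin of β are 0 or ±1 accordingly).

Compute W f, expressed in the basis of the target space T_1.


the result is g(x) = -1 + (52/51)cos x + (47/51)sin x

D f = (4/3)cos x + (1/3)sin x
E_3pi/2 f = -1/2 - (4/3)cos x - (1/3)sin x
E_alpha f = -1/2 + (52/51)cos x + (47/51)sin x
(D + E_3pi/2 + E_alpha) f = -1 + (52/51)cos x + (47/51)sin x


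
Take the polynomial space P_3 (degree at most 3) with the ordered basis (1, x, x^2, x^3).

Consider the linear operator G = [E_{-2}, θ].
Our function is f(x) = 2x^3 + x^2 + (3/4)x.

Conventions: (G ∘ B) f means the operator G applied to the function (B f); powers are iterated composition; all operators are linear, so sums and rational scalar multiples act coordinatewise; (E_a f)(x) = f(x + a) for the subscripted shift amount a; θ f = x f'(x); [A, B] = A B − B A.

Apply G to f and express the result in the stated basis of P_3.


θ f = 6x^3 + 2x^2 + (3/4)x
E_{-2} θ f = 6x^3 - 34x^2 + (259/4)x - 83/2
E_{-2} f = 2x^3 - 11x^2 + (83/4)x - 27/2
θ E_{-2} f = 6x^3 - 22x^2 + (83/4)x
[E_{-2}, θ] f = -12x^2 + 44x - 83/2

the result is g(x) = -12x^2 + 44x - 83/2


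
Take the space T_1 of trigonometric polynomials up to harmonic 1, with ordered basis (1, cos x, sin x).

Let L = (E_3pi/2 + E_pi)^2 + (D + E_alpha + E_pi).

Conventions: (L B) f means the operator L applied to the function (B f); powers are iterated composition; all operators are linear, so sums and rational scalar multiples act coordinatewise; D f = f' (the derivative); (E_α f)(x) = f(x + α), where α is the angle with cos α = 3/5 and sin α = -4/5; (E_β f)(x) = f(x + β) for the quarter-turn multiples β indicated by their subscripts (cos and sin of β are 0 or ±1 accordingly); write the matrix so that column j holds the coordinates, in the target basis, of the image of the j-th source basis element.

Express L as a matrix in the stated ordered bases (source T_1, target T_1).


image of 1: 6
image of cos x: -(2/5)cos x - (11/5)sin x
image of sin x: (11/5)cos x - (2/5)sin x
each image's coordinates form column j of the matrix

the matrix is [[6, 0, 0]; [0, -2/5, 11/5]; [0, -11/5, -2/5]] (rows listed top to bottom)


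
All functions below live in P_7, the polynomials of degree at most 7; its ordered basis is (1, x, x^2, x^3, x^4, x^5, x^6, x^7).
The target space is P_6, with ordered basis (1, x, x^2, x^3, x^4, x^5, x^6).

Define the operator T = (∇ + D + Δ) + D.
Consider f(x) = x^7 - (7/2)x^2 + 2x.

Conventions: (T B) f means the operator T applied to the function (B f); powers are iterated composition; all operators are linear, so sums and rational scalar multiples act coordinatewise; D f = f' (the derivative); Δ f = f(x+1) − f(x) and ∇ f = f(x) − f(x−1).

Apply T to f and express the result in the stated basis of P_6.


∇ f = 7x^6 - 21x^5 + 35x^4 - 35x^3 + 21x^2 - 14x + 13/2
D f = 7x^6 - 7x + 2
Δ f = 7x^6 + 21x^5 + 35x^4 + 35x^3 + 21x^2 - 1/2
(∇ + D + Δ) f = 21x^6 + 70x^4 + 42x^2 - 21x + 8
D f = 7x^6 - 7x + 2
((∇ + D + Δ) + D) f = 28x^6 + 70x^4 + 42x^2 - 28x + 10

the image equals g(x) = 28x^6 + 70x^4 + 42x^2 - 28x + 10


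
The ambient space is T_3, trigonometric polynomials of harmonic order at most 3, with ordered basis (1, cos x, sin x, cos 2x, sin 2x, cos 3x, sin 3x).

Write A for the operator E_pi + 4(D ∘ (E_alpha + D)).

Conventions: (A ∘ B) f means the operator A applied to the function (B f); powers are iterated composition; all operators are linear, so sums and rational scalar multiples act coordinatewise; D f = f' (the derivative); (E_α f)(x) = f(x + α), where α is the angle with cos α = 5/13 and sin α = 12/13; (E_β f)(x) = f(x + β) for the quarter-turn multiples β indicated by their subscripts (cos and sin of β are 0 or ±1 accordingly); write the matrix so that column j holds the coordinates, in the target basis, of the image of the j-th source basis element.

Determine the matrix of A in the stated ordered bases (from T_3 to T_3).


the matrix is [[1, 0, 0, 0, 0, 0, 0]; [0, -113/13, 20/13, 0, 0, 0, 0]; [0, -20/13, -113/13, 0, 0, 0, 0]; [0, 0, 0, -3495/169, -952/169, 0, 0]; [0, 0, 0, 952/169, -3495/169, 0, 0]; [0, 0, 0, 0, 0, -71353/2197, -24420/2197]; [0, 0, 0, 0, 0, 24420/2197, -71353/2197]] (rows listed top to bottom)

image of 1: 1
image of cos x: -(113/13)cos x - (20/13)sin x
image of sin x: (20/13)cos x - (113/13)sin x
image of cos 2x: -(3495/169)cos 2x + (952/169)sin 2x
image of sin 2x: -(952/169)cos 2x - (3495/169)sin 2x
image of cos 3x: -(71353/2197)cos 3x + (24420/2197)sin 3x
image of sin 3x: -(24420/2197)cos 3x - (71353/2197)sin 3x
each image's coordinates form column j of the matrix


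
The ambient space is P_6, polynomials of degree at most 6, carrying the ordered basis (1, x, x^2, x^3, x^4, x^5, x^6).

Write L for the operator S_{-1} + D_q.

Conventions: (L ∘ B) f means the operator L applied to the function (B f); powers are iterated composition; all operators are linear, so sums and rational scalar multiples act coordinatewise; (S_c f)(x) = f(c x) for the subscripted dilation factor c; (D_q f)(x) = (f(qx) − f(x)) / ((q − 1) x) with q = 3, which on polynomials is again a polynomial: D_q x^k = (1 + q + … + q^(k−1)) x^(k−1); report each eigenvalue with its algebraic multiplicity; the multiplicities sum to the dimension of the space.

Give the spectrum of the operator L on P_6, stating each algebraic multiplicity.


λ = -1 (multiplicity 3), λ = 1 (multiplicity 4)

image of 1: 1
image of x: -x + 1
image of x^2: x^2 + 4x
image of x^3: -x^3 + 13x^2
image of x^4: x^4 + 40x^3
image of x^5: -x^5 + 121x^4
image of x^6: x^6 + 364x^5
the matrix is upper triangular; its diagonal is (1, -1, 1, -1, 1, -1, 1)
for a triangular matrix the eigenvalues are the diagonal entries, with algebraic multiplicity their repetition count


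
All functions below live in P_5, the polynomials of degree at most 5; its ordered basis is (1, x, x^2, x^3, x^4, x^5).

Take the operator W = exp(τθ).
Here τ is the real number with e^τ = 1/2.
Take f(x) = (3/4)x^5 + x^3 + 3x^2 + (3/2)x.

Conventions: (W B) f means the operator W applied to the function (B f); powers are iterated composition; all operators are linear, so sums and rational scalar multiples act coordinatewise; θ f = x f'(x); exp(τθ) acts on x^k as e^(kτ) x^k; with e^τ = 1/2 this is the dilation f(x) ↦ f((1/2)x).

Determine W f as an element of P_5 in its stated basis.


the result is g(x) = (3/128)x^5 + (1/8)x^3 + (3/4)x^2 + (3/4)x

exp(τθ) x^k = e^(kτ) x^k; with e^τ = 1/2 this sends x^k to (1/2)^k x^k
x ↦ 1/2 x
x^2 ↦ 1/4 x^2
x^3 ↦ 1/8 x^3
x^5 ↦ 1/32 x^5
applying this coordinatewise to f: exp(τθ) f = (3/128)x^5 + (1/8)x^3 + (3/4)x^2 + (3/4)x


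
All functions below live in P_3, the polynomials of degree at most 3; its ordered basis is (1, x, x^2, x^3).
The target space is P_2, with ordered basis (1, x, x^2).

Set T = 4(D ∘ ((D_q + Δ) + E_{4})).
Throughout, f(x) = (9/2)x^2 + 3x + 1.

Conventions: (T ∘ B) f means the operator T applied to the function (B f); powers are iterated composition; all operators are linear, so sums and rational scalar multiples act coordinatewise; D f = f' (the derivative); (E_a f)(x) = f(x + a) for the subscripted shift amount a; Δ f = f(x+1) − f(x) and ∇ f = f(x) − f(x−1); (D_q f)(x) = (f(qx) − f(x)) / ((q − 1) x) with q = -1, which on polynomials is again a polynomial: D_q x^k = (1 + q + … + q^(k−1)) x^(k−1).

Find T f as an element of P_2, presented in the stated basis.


D_q f = 3
Δ f = 9x + 15/2
(D_q + Δ) f = 9x + 21/2
E_{4} f = (9/2)x^2 + 39x + 85
((D_q + Δ) + E_{4}) f = (9/2)x^2 + 48x + 191/2
D ((D_q + Δ) + E_{4}) f = 9x + 48
(4(D ∘ ((D_q + Δ) + E_{4}))) f = 36x + 192

g(x) = 36x + 192


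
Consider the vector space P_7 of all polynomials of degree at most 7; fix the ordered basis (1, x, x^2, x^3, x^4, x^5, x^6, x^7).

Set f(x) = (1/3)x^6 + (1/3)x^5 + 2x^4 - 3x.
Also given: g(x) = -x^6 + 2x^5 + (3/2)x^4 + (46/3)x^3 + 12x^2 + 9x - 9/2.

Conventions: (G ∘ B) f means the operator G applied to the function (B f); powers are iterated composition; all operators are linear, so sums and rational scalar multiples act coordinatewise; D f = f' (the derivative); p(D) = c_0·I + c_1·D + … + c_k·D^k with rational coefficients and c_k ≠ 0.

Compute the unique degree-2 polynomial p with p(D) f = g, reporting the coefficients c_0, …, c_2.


c_0 = -3, c_1 = 3/2, c_2 = 1/2

D^0 f = (1/3)x^6 + (1/3)x^5 + 2x^4 - 3x
D^1 f = 2x^5 + (5/3)x^4 + 8x^3 - 3
D^2 f = 10x^4 + (20/3)x^3 + 24x^2
matching coefficients of g against c_0 f + c_1 Df + … from the top degree down determines the c_i
solution: c_0 = -3, c_1 = 3/2, c_2 = 1/2


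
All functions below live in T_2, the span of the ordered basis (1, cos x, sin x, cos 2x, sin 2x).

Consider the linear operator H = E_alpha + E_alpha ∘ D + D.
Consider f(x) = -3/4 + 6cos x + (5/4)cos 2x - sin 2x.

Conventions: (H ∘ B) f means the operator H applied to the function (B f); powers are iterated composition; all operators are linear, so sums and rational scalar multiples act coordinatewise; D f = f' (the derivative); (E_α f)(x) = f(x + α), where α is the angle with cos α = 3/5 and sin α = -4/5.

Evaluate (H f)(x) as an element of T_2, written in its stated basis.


the image equals g(x) = -3/4 + (42/5)cos x - (24/5)sin x + (157/100)cos 2x - (56/25)sin 2x

E_alpha f = -3/4 + (18/5)cos x + (24/5)sin x + (61/100)cos 2x + (37/25)sin 2x
D f = -6sin x - 2cos 2x - (5/2)sin 2x
E_alpha D f = (24/5)cos x - (18/5)sin x + (74/25)cos 2x - (61/50)sin 2x
D f = -6sin x - 2cos 2x - (5/2)sin 2x
(E_alpha + E_alpha ∘ D + D) f = -3/4 + (42/5)cos x - (24/5)sin x + (157/100)cos 2x - (56/25)sin 2x


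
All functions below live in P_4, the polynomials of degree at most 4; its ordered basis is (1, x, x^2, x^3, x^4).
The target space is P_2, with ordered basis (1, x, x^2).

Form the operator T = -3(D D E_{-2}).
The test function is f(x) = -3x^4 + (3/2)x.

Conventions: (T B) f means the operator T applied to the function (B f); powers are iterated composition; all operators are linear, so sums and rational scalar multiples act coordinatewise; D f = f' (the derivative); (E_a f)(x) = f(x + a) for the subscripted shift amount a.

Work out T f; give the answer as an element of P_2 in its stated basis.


E_{-2} f = -3x^4 + 24x^3 - 72x^2 + (195/2)x - 51
D E_{-2} f = -12x^3 + 72x^2 - 144x + 195/2
D (D E_{-2}) f = -36x^2 + 144x - 144
(-3(D D E_{-2})) f = 108x^2 - 432x + 432

g(x) = 108x^2 - 432x + 432


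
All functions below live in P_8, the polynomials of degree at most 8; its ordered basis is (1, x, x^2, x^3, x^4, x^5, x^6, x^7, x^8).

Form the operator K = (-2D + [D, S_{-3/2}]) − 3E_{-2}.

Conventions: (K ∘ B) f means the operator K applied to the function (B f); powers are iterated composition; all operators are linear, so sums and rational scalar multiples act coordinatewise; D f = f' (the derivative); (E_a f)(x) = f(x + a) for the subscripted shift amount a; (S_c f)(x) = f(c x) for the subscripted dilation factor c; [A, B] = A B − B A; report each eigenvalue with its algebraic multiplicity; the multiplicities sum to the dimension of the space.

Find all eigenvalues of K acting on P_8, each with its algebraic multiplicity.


image of 1: -3
image of x: -3x + 3/2
image of x^2: -3x^2 + (31/2)x - 12
image of x^3: -3x^3 - (39/8)x^2 - 36x + 24
image of x^4: -3x^4 + (199/4)x^3 - 72x^2 + 96x - 48
image of x^5: -3x^5 - (1385/32)x^4 - 120x^3 + 240x^2 - 240x + 96
image of x^6: -3x^6 + (4413/32)x^5 - 180x^4 + 480x^3 - 720x^2 + 576x - 192
image of x^7: -3x^7 - (21931/128)x^6 - 252x^5 + 840x^4 - 1680x^3 + 2016x^2 - 1344x + 384
image of x^8: -3x^8 + (11959/32)x^7 - 336x^6 + 1344x^5 - 3360x^4 + 5376x^3 - 5376x^2 + 3072x - 768
the matrix is upper triangular; its diagonal is (-3, -3, -3, -3, -3, -3, -3, -3, -3)
for a triangular matrix the eigenvalues are the diagonal entries, with algebraic multiplicity their repetition count

λ = -3 (multiplicity 9)


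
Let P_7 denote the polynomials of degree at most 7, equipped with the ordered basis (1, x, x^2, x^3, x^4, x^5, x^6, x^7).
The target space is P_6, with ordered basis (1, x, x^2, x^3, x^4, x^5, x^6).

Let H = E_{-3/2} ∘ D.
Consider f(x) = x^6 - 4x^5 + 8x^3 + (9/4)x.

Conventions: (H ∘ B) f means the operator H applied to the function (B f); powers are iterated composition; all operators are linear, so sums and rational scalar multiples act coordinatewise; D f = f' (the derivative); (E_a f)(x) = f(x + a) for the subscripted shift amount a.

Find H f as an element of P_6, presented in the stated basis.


D f = 6x^5 - 20x^4 + 24x^2 + 9/4
E_{-3/2} D f = 6x^5 - 65x^4 + 255x^3 - (897/2)x^2 + (2799/8)x - 1449/16

the result is g(x) = 6x^5 - 65x^4 + 255x^3 - (897/2)x^2 + (2799/8)x - 1449/16


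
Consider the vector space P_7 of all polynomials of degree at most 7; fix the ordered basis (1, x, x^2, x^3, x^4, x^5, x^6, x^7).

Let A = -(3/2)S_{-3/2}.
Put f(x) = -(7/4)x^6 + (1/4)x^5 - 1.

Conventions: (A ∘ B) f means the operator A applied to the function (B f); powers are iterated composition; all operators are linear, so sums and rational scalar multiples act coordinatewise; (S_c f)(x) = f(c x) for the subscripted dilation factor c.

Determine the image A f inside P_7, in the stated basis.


S_{-3/2} f = -(5103/256)x^6 - (243/128)x^5 - 1
(-(3/2)S_{-3/2}) f = (15309/512)x^6 + (729/256)x^5 + 3/2

g(x) = (15309/512)x^6 + (729/256)x^5 + 3/2


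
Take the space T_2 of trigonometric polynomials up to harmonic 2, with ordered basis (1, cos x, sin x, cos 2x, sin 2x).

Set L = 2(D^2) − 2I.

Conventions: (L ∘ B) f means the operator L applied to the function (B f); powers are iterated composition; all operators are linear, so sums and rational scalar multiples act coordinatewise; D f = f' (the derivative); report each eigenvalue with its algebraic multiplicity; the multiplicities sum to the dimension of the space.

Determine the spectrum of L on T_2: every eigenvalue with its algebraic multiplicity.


λ = -10 (multiplicity 2), λ = -4 (multiplicity 2), λ = -2 (multiplicity 1)

image of 1: -2
image of cos x: -4cos x
image of sin x: -4sin x
image of cos 2x: -10cos 2x
image of sin 2x: -10sin 2x
the matrix is diagonal; its diagonal is (-2, -4, -4, -10, -10)
for a triangular matrix the eigenvalues are the diagonal entries, with algebraic multiplicity their repetition count


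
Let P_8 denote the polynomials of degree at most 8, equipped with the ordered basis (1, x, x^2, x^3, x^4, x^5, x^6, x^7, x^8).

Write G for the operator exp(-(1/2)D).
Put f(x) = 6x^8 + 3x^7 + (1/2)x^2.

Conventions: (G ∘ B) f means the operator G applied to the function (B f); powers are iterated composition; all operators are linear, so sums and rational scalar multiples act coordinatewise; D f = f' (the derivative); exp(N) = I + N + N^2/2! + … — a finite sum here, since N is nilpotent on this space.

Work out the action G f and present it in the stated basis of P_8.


the image equals g(x) = 6x^8 - 21x^7 + (63/2)x^6 - (105/4)x^5 + (105/8)x^4 - (63/16)x^3 + (37/32)x^2 - (35/64)x + 1/8

order-1 term: -24x^7 - (21/2)x^6 - (1/2)x
order-2 term: 42x^6 + (63/4)x^5 + 1/8
order-3 term: -42x^5 - (105/8)x^4
order-4 term: (105/4)x^4 + (105/16)x^3
order-5 term: -(21/2)x^3 - (63/32)x^2
order-6 term: (21/8)x^2 + (21/64)x
order-7 term: -(3/8)x - 3/128
order-8 term: 3/128
the series for exp(-(1/2)D) f terminates at order 8
exp(-(1/2)D) f = 6x^8 - 21x^7 + (63/2)x^6 - (105/4)x^5 + (105/8)x^4 - (63/16)x^3 + (37/32)x^2 - (35/64)x + 1/8


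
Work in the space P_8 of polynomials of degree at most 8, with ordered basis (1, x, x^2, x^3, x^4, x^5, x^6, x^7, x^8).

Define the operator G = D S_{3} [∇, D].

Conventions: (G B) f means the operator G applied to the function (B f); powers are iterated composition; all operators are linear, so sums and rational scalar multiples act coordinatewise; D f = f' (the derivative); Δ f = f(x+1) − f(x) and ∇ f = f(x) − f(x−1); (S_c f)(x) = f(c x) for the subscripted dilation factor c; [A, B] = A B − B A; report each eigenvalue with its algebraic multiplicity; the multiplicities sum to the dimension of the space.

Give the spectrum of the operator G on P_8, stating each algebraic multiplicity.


image of 1: 0
image of x: 0
image of x^2: 0
image of x^3: 0
image of x^4: 0
image of x^5: 0
image of x^6: 0
image of x^7: 0
image of x^8: 0
the matrix is upper triangular; its diagonal is (0, 0, 0, 0, 0, 0, 0, 0, 0)
for a triangular matrix the eigenvalues are the diagonal entries, with algebraic multiplicity their repetition count

λ = 0 (multiplicity 9)


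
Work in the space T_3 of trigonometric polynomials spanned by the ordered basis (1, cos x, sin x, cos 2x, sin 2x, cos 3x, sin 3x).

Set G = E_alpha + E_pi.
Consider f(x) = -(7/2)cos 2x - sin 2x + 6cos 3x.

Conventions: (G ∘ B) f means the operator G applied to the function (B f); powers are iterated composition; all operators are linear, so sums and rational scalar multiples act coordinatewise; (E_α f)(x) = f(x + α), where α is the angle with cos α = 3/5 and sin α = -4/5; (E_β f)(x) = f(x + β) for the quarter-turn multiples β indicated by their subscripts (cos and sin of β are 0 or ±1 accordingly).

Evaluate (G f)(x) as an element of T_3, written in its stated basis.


the result is g(x) = -(39/25)cos 2x - (102/25)sin 2x - (1452/125)cos 3x + (264/125)sin 3x

E_alpha f = (97/50)cos 2x - (77/25)sin 2x - (702/125)cos 3x + (264/125)sin 3x
E_pi f = -(7/2)cos 2x - sin 2x - 6cos 3x
(E_alpha + E_pi) f = -(39/25)cos 2x - (102/25)sin 2x - (1452/125)cos 3x + (264/125)sin 3x
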